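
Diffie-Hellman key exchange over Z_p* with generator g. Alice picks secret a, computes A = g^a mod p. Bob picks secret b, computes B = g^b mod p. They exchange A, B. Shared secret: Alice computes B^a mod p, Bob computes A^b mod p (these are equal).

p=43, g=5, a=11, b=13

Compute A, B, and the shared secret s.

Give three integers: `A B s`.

Answer: 34 33 28

Derivation:
A = 5^11 mod 43  (bits of 11 = 1011)
  bit 0 = 1: r = r^2 * 5 mod 43 = 1^2 * 5 = 1*5 = 5
  bit 1 = 0: r = r^2 mod 43 = 5^2 = 25
  bit 2 = 1: r = r^2 * 5 mod 43 = 25^2 * 5 = 23*5 = 29
  bit 3 = 1: r = r^2 * 5 mod 43 = 29^2 * 5 = 24*5 = 34
  -> A = 34
B = 5^13 mod 43  (bits of 13 = 1101)
  bit 0 = 1: r = r^2 * 5 mod 43 = 1^2 * 5 = 1*5 = 5
  bit 1 = 1: r = r^2 * 5 mod 43 = 5^2 * 5 = 25*5 = 39
  bit 2 = 0: r = r^2 mod 43 = 39^2 = 16
  bit 3 = 1: r = r^2 * 5 mod 43 = 16^2 * 5 = 41*5 = 33
  -> B = 33
s = B^a = 33^11 mod 43  (bits of 11 = 1011)
  bit 0 = 1: r = r^2 * 33 mod 43 = 1^2 * 33 = 1*33 = 33
  bit 1 = 0: r = r^2 mod 43 = 33^2 = 14
  bit 2 = 1: r = r^2 * 33 mod 43 = 14^2 * 33 = 24*33 = 18
  bit 3 = 1: r = r^2 * 33 mod 43 = 18^2 * 33 = 23*33 = 28
  -> s = B^a = 28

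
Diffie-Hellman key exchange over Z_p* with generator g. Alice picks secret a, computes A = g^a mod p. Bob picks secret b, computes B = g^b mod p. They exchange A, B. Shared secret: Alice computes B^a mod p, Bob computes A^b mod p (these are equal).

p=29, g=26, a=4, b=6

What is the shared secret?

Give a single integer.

A = 26^4 mod 29  (bits of 4 = 100)
  bit 0 = 1: r = r^2 * 26 mod 29 = 1^2 * 26 = 1*26 = 26
  bit 1 = 0: r = r^2 mod 29 = 26^2 = 9
  bit 2 = 0: r = r^2 mod 29 = 9^2 = 23
  -> A = 23
B = 26^6 mod 29  (bits of 6 = 110)
  bit 0 = 1: r = r^2 * 26 mod 29 = 1^2 * 26 = 1*26 = 26
  bit 1 = 1: r = r^2 * 26 mod 29 = 26^2 * 26 = 9*26 = 2
  bit 2 = 0: r = r^2 mod 29 = 2^2 = 4
  -> B = 4
s = B^a = 4^4 mod 29  (bits of 4 = 100)
  bit 0 = 1: r = r^2 * 4 mod 29 = 1^2 * 4 = 1*4 = 4
  bit 1 = 0: r = r^2 mod 29 = 4^2 = 16
  bit 2 = 0: r = r^2 mod 29 = 16^2 = 24
  -> s = B^a = 24

Answer: 24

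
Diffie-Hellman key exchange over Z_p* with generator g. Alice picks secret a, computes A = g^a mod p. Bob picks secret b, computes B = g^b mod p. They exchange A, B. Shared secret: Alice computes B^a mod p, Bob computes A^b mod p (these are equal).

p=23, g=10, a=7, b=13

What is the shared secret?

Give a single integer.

Answer: 11

Derivation:
A = 10^7 mod 23  (bits of 7 = 111)
  bit 0 = 1: r = r^2 * 10 mod 23 = 1^2 * 10 = 1*10 = 10
  bit 1 = 1: r = r^2 * 10 mod 23 = 10^2 * 10 = 8*10 = 11
  bit 2 = 1: r = r^2 * 10 mod 23 = 11^2 * 10 = 6*10 = 14
  -> A = 14
B = 10^13 mod 23  (bits of 13 = 1101)
  bit 0 = 1: r = r^2 * 10 mod 23 = 1^2 * 10 = 1*10 = 10
  bit 1 = 1: r = r^2 * 10 mod 23 = 10^2 * 10 = 8*10 = 11
  bit 2 = 0: r = r^2 mod 23 = 11^2 = 6
  bit 3 = 1: r = r^2 * 10 mod 23 = 6^2 * 10 = 13*10 = 15
  -> B = 15
s = B^a = 15^7 mod 23  (bits of 7 = 111)
  bit 0 = 1: r = r^2 * 15 mod 23 = 1^2 * 15 = 1*15 = 15
  bit 1 = 1: r = r^2 * 15 mod 23 = 15^2 * 15 = 18*15 = 17
  bit 2 = 1: r = r^2 * 15 mod 23 = 17^2 * 15 = 13*15 = 11
  -> s = B^a = 11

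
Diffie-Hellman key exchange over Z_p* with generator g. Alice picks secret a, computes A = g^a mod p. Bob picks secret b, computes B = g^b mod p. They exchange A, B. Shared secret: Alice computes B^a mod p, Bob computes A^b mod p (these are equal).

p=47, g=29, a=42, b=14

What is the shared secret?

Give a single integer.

A = 29^42 mod 47  (bits of 42 = 101010)
  bit 0 = 1: r = r^2 * 29 mod 47 = 1^2 * 29 = 1*29 = 29
  bit 1 = 0: r = r^2 mod 47 = 29^2 = 42
  bit 2 = 1: r = r^2 * 29 mod 47 = 42^2 * 29 = 25*29 = 20
  bit 3 = 0: r = r^2 mod 47 = 20^2 = 24
  bit 4 = 1: r = r^2 * 29 mod 47 = 24^2 * 29 = 12*29 = 19
  bit 5 = 0: r = r^2 mod 47 = 19^2 = 32
  -> A = 32
B = 29^14 mod 47  (bits of 14 = 1110)
  bit 0 = 1: r = r^2 * 29 mod 47 = 1^2 * 29 = 1*29 = 29
  bit 1 = 1: r = r^2 * 29 mod 47 = 29^2 * 29 = 42*29 = 43
  bit 2 = 1: r = r^2 * 29 mod 47 = 43^2 * 29 = 16*29 = 41
  bit 3 = 0: r = r^2 mod 47 = 41^2 = 36
  -> B = 36
s = B^a = 36^42 mod 47  (bits of 42 = 101010)
  bit 0 = 1: r = r^2 * 36 mod 47 = 1^2 * 36 = 1*36 = 36
  bit 1 = 0: r = r^2 mod 47 = 36^2 = 27
  bit 2 = 1: r = r^2 * 36 mod 47 = 27^2 * 36 = 24*36 = 18
  bit 3 = 0: r = r^2 mod 47 = 18^2 = 42
  bit 4 = 1: r = r^2 * 36 mod 47 = 42^2 * 36 = 25*36 = 7
  bit 5 = 0: r = r^2 mod 47 = 7^2 = 2
  -> s = B^a = 2

Answer: 2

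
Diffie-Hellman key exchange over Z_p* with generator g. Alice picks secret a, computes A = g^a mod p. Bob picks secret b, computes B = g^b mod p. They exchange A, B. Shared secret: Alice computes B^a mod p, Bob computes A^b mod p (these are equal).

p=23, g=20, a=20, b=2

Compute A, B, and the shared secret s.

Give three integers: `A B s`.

A = 20^20 mod 23  (bits of 20 = 10100)
  bit 0 = 1: r = r^2 * 20 mod 23 = 1^2 * 20 = 1*20 = 20
  bit 1 = 0: r = r^2 mod 23 = 20^2 = 9
  bit 2 = 1: r = r^2 * 20 mod 23 = 9^2 * 20 = 12*20 = 10
  bit 3 = 0: r = r^2 mod 23 = 10^2 = 8
  bit 4 = 0: r = r^2 mod 23 = 8^2 = 18
  -> A = 18
B = 20^2 mod 23  (bits of 2 = 10)
  bit 0 = 1: r = r^2 * 20 mod 23 = 1^2 * 20 = 1*20 = 20
  bit 1 = 0: r = r^2 mod 23 = 20^2 = 9
  -> B = 9
s = B^a = 9^20 mod 23  (bits of 20 = 10100)
  bit 0 = 1: r = r^2 * 9 mod 23 = 1^2 * 9 = 1*9 = 9
  bit 1 = 0: r = r^2 mod 23 = 9^2 = 12
  bit 2 = 1: r = r^2 * 9 mod 23 = 12^2 * 9 = 6*9 = 8
  bit 3 = 0: r = r^2 mod 23 = 8^2 = 18
  bit 4 = 0: r = r^2 mod 23 = 18^2 = 2
  -> s = B^a = 2

Answer: 18 9 2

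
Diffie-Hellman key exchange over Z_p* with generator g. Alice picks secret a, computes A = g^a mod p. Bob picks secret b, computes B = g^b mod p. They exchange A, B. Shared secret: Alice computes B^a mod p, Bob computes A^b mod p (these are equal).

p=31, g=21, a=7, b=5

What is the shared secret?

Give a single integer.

A = 21^7 mod 31  (bits of 7 = 111)
  bit 0 = 1: r = r^2 * 21 mod 31 = 1^2 * 21 = 1*21 = 21
  bit 1 = 1: r = r^2 * 21 mod 31 = 21^2 * 21 = 7*21 = 23
  bit 2 = 1: r = r^2 * 21 mod 31 = 23^2 * 21 = 2*21 = 11
  -> A = 11
B = 21^5 mod 31  (bits of 5 = 101)
  bit 0 = 1: r = r^2 * 21 mod 31 = 1^2 * 21 = 1*21 = 21
  bit 1 = 0: r = r^2 mod 31 = 21^2 = 7
  bit 2 = 1: r = r^2 * 21 mod 31 = 7^2 * 21 = 18*21 = 6
  -> B = 6
s = B^a = 6^7 mod 31  (bits of 7 = 111)
  bit 0 = 1: r = r^2 * 6 mod 31 = 1^2 * 6 = 1*6 = 6
  bit 1 = 1: r = r^2 * 6 mod 31 = 6^2 * 6 = 5*6 = 30
  bit 2 = 1: r = r^2 * 6 mod 31 = 30^2 * 6 = 1*6 = 6
  -> s = B^a = 6

Answer: 6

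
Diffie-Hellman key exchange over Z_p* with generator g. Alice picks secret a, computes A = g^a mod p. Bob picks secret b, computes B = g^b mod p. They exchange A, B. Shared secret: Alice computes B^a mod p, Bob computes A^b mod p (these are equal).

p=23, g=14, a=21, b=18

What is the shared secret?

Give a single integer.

Answer: 6

Derivation:
A = 14^21 mod 23  (bits of 21 = 10101)
  bit 0 = 1: r = r^2 * 14 mod 23 = 1^2 * 14 = 1*14 = 14
  bit 1 = 0: r = r^2 mod 23 = 14^2 = 12
  bit 2 = 1: r = r^2 * 14 mod 23 = 12^2 * 14 = 6*14 = 15
  bit 3 = 0: r = r^2 mod 23 = 15^2 = 18
  bit 4 = 1: r = r^2 * 14 mod 23 = 18^2 * 14 = 2*14 = 5
  -> A = 5
B = 14^18 mod 23  (bits of 18 = 10010)
  bit 0 = 1: r = r^2 * 14 mod 23 = 1^2 * 14 = 1*14 = 14
  bit 1 = 0: r = r^2 mod 23 = 14^2 = 12
  bit 2 = 0: r = r^2 mod 23 = 12^2 = 6
  bit 3 = 1: r = r^2 * 14 mod 23 = 6^2 * 14 = 13*14 = 21
  bit 4 = 0: r = r^2 mod 23 = 21^2 = 4
  -> B = 4
s = B^a = 4^21 mod 23  (bits of 21 = 10101)
  bit 0 = 1: r = r^2 * 4 mod 23 = 1^2 * 4 = 1*4 = 4
  bit 1 = 0: r = r^2 mod 23 = 4^2 = 16
  bit 2 = 1: r = r^2 * 4 mod 23 = 16^2 * 4 = 3*4 = 12
  bit 3 = 0: r = r^2 mod 23 = 12^2 = 6
  bit 4 = 1: r = r^2 * 4 mod 23 = 6^2 * 4 = 13*4 = 6
  -> s = B^a = 6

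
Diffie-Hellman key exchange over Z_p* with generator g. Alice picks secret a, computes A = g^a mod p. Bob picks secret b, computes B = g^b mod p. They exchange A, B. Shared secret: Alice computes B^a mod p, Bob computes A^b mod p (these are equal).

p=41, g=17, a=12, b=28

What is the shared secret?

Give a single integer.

Answer: 10

Derivation:
A = 17^12 mod 41  (bits of 12 = 1100)
  bit 0 = 1: r = r^2 * 17 mod 41 = 1^2 * 17 = 1*17 = 17
  bit 1 = 1: r = r^2 * 17 mod 41 = 17^2 * 17 = 2*17 = 34
  bit 2 = 0: r = r^2 mod 41 = 34^2 = 8
  bit 3 = 0: r = r^2 mod 41 = 8^2 = 23
  -> A = 23
B = 17^28 mod 41  (bits of 28 = 11100)
  bit 0 = 1: r = r^2 * 17 mod 41 = 1^2 * 17 = 1*17 = 17
  bit 1 = 1: r = r^2 * 17 mod 41 = 17^2 * 17 = 2*17 = 34
  bit 2 = 1: r = r^2 * 17 mod 41 = 34^2 * 17 = 8*17 = 13
  bit 3 = 0: r = r^2 mod 41 = 13^2 = 5
  bit 4 = 0: r = r^2 mod 41 = 5^2 = 25
  -> B = 25
s = B^a = 25^12 mod 41  (bits of 12 = 1100)
  bit 0 = 1: r = r^2 * 25 mod 41 = 1^2 * 25 = 1*25 = 25
  bit 1 = 1: r = r^2 * 25 mod 41 = 25^2 * 25 = 10*25 = 4
  bit 2 = 0: r = r^2 mod 41 = 4^2 = 16
  bit 3 = 0: r = r^2 mod 41 = 16^2 = 10
  -> s = B^a = 10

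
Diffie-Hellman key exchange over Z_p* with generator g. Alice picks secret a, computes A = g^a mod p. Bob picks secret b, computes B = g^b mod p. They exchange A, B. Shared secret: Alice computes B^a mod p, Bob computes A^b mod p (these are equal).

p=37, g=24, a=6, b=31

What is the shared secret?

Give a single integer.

Answer: 11

Derivation:
A = 24^6 mod 37  (bits of 6 = 110)
  bit 0 = 1: r = r^2 * 24 mod 37 = 1^2 * 24 = 1*24 = 24
  bit 1 = 1: r = r^2 * 24 mod 37 = 24^2 * 24 = 21*24 = 23
  bit 2 = 0: r = r^2 mod 37 = 23^2 = 11
  -> A = 11
B = 24^31 mod 37  (bits of 31 = 11111)
  bit 0 = 1: r = r^2 * 24 mod 37 = 1^2 * 24 = 1*24 = 24
  bit 1 = 1: r = r^2 * 24 mod 37 = 24^2 * 24 = 21*24 = 23
  bit 2 = 1: r = r^2 * 24 mod 37 = 23^2 * 24 = 11*24 = 5
  bit 3 = 1: r = r^2 * 24 mod 37 = 5^2 * 24 = 25*24 = 8
  bit 4 = 1: r = r^2 * 24 mod 37 = 8^2 * 24 = 27*24 = 19
  -> B = 19
s = B^a = 19^6 mod 37  (bits of 6 = 110)
  bit 0 = 1: r = r^2 * 19 mod 37 = 1^2 * 19 = 1*19 = 19
  bit 1 = 1: r = r^2 * 19 mod 37 = 19^2 * 19 = 28*19 = 14
  bit 2 = 0: r = r^2 mod 37 = 14^2 = 11
  -> s = B^a = 11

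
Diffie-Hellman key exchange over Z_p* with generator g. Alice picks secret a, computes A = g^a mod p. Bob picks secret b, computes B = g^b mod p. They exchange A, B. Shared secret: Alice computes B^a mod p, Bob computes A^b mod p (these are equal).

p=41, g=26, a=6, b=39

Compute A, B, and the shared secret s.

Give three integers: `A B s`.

Answer: 5 30 33

Derivation:
A = 26^6 mod 41  (bits of 6 = 110)
  bit 0 = 1: r = r^2 * 26 mod 41 = 1^2 * 26 = 1*26 = 26
  bit 1 = 1: r = r^2 * 26 mod 41 = 26^2 * 26 = 20*26 = 28
  bit 2 = 0: r = r^2 mod 41 = 28^2 = 5
  -> A = 5
B = 26^39 mod 41  (bits of 39 = 100111)
  bit 0 = 1: r = r^2 * 26 mod 41 = 1^2 * 26 = 1*26 = 26
  bit 1 = 0: r = r^2 mod 41 = 26^2 = 20
  bit 2 = 0: r = r^2 mod 41 = 20^2 = 31
  bit 3 = 1: r = r^2 * 26 mod 41 = 31^2 * 26 = 18*26 = 17
  bit 4 = 1: r = r^2 * 26 mod 41 = 17^2 * 26 = 2*26 = 11
  bit 5 = 1: r = r^2 * 26 mod 41 = 11^2 * 26 = 39*26 = 30
  -> B = 30
s = B^a = 30^6 mod 41  (bits of 6 = 110)
  bit 0 = 1: r = r^2 * 30 mod 41 = 1^2 * 30 = 1*30 = 30
  bit 1 = 1: r = r^2 * 30 mod 41 = 30^2 * 30 = 39*30 = 22
  bit 2 = 0: r = r^2 mod 41 = 22^2 = 33
  -> s = B^a = 33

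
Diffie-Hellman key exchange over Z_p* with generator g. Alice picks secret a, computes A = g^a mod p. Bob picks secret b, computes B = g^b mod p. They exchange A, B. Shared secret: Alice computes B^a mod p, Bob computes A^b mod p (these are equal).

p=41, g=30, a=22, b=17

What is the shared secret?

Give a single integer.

A = 30^22 mod 41  (bits of 22 = 10110)
  bit 0 = 1: r = r^2 * 30 mod 41 = 1^2 * 30 = 1*30 = 30
  bit 1 = 0: r = r^2 mod 41 = 30^2 = 39
  bit 2 = 1: r = r^2 * 30 mod 41 = 39^2 * 30 = 4*30 = 38
  bit 3 = 1: r = r^2 * 30 mod 41 = 38^2 * 30 = 9*30 = 24
  bit 4 = 0: r = r^2 mod 41 = 24^2 = 2
  -> A = 2
B = 30^17 mod 41  (bits of 17 = 10001)
  bit 0 = 1: r = r^2 * 30 mod 41 = 1^2 * 30 = 1*30 = 30
  bit 1 = 0: r = r^2 mod 41 = 30^2 = 39
  bit 2 = 0: r = r^2 mod 41 = 39^2 = 4
  bit 3 = 0: r = r^2 mod 41 = 4^2 = 16
  bit 4 = 1: r = r^2 * 30 mod 41 = 16^2 * 30 = 10*30 = 13
  -> B = 13
s = B^a = 13^22 mod 41  (bits of 22 = 10110)
  bit 0 = 1: r = r^2 * 13 mod 41 = 1^2 * 13 = 1*13 = 13
  bit 1 = 0: r = r^2 mod 41 = 13^2 = 5
  bit 2 = 1: r = r^2 * 13 mod 41 = 5^2 * 13 = 25*13 = 38
  bit 3 = 1: r = r^2 * 13 mod 41 = 38^2 * 13 = 9*13 = 35
  bit 4 = 0: r = r^2 mod 41 = 35^2 = 36
  -> s = B^a = 36

Answer: 36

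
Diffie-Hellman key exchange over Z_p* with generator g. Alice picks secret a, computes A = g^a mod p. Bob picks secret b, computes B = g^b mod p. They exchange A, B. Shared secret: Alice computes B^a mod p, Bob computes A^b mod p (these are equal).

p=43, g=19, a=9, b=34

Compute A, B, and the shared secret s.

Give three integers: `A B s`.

Answer: 27 23 35

Derivation:
A = 19^9 mod 43  (bits of 9 = 1001)
  bit 0 = 1: r = r^2 * 19 mod 43 = 1^2 * 19 = 1*19 = 19
  bit 1 = 0: r = r^2 mod 43 = 19^2 = 17
  bit 2 = 0: r = r^2 mod 43 = 17^2 = 31
  bit 3 = 1: r = r^2 * 19 mod 43 = 31^2 * 19 = 15*19 = 27
  -> A = 27
B = 19^34 mod 43  (bits of 34 = 100010)
  bit 0 = 1: r = r^2 * 19 mod 43 = 1^2 * 19 = 1*19 = 19
  bit 1 = 0: r = r^2 mod 43 = 19^2 = 17
  bit 2 = 0: r = r^2 mod 43 = 17^2 = 31
  bit 3 = 0: r = r^2 mod 43 = 31^2 = 15
  bit 4 = 1: r = r^2 * 19 mod 43 = 15^2 * 19 = 10*19 = 18
  bit 5 = 0: r = r^2 mod 43 = 18^2 = 23
  -> B = 23
s = B^a = 23^9 mod 43  (bits of 9 = 1001)
  bit 0 = 1: r = r^2 * 23 mod 43 = 1^2 * 23 = 1*23 = 23
  bit 1 = 0: r = r^2 mod 43 = 23^2 = 13
  bit 2 = 0: r = r^2 mod 43 = 13^2 = 40
  bit 3 = 1: r = r^2 * 23 mod 43 = 40^2 * 23 = 9*23 = 35
  -> s = B^a = 35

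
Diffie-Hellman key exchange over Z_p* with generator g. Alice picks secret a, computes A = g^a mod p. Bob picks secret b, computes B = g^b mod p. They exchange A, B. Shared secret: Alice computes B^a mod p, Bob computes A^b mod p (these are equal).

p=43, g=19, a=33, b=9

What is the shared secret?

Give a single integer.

Answer: 22

Derivation:
A = 19^33 mod 43  (bits of 33 = 100001)
  bit 0 = 1: r = r^2 * 19 mod 43 = 1^2 * 19 = 1*19 = 19
  bit 1 = 0: r = r^2 mod 43 = 19^2 = 17
  bit 2 = 0: r = r^2 mod 43 = 17^2 = 31
  bit 3 = 0: r = r^2 mod 43 = 31^2 = 15
  bit 4 = 0: r = r^2 mod 43 = 15^2 = 10
  bit 5 = 1: r = r^2 * 19 mod 43 = 10^2 * 19 = 14*19 = 8
  -> A = 8
B = 19^9 mod 43  (bits of 9 = 1001)
  bit 0 = 1: r = r^2 * 19 mod 43 = 1^2 * 19 = 1*19 = 19
  bit 1 = 0: r = r^2 mod 43 = 19^2 = 17
  bit 2 = 0: r = r^2 mod 43 = 17^2 = 31
  bit 3 = 1: r = r^2 * 19 mod 43 = 31^2 * 19 = 15*19 = 27
  -> B = 27
s = B^a = 27^33 mod 43  (bits of 33 = 100001)
  bit 0 = 1: r = r^2 * 27 mod 43 = 1^2 * 27 = 1*27 = 27
  bit 1 = 0: r = r^2 mod 43 = 27^2 = 41
  bit 2 = 0: r = r^2 mod 43 = 41^2 = 4
  bit 3 = 0: r = r^2 mod 43 = 4^2 = 16
  bit 4 = 0: r = r^2 mod 43 = 16^2 = 41
  bit 5 = 1: r = r^2 * 27 mod 43 = 41^2 * 27 = 4*27 = 22
  -> s = B^a = 22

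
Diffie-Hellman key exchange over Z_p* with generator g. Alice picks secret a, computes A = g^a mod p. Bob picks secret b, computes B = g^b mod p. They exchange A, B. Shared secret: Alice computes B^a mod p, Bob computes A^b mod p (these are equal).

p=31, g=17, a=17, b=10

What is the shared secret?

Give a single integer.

A = 17^17 mod 31  (bits of 17 = 10001)
  bit 0 = 1: r = r^2 * 17 mod 31 = 1^2 * 17 = 1*17 = 17
  bit 1 = 0: r = r^2 mod 31 = 17^2 = 10
  bit 2 = 0: r = r^2 mod 31 = 10^2 = 7
  bit 3 = 0: r = r^2 mod 31 = 7^2 = 18
  bit 4 = 1: r = r^2 * 17 mod 31 = 18^2 * 17 = 14*17 = 21
  -> A = 21
B = 17^10 mod 31  (bits of 10 = 1010)
  bit 0 = 1: r = r^2 * 17 mod 31 = 1^2 * 17 = 1*17 = 17
  bit 1 = 0: r = r^2 mod 31 = 17^2 = 10
  bit 2 = 1: r = r^2 * 17 mod 31 = 10^2 * 17 = 7*17 = 26
  bit 3 = 0: r = r^2 mod 31 = 26^2 = 25
  -> B = 25
s = B^a = 25^17 mod 31  (bits of 17 = 10001)
  bit 0 = 1: r = r^2 * 25 mod 31 = 1^2 * 25 = 1*25 = 25
  bit 1 = 0: r = r^2 mod 31 = 25^2 = 5
  bit 2 = 0: r = r^2 mod 31 = 5^2 = 25
  bit 3 = 0: r = r^2 mod 31 = 25^2 = 5
  bit 4 = 1: r = r^2 * 25 mod 31 = 5^2 * 25 = 25*25 = 5
  -> s = B^a = 5

Answer: 5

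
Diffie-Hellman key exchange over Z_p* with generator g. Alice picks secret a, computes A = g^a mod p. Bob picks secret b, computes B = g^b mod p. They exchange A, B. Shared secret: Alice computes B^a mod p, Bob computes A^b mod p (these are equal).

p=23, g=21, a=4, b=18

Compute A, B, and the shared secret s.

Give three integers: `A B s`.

Answer: 16 13 18

Derivation:
A = 21^4 mod 23  (bits of 4 = 100)
  bit 0 = 1: r = r^2 * 21 mod 23 = 1^2 * 21 = 1*21 = 21
  bit 1 = 0: r = r^2 mod 23 = 21^2 = 4
  bit 2 = 0: r = r^2 mod 23 = 4^2 = 16
  -> A = 16
B = 21^18 mod 23  (bits of 18 = 10010)
  bit 0 = 1: r = r^2 * 21 mod 23 = 1^2 * 21 = 1*21 = 21
  bit 1 = 0: r = r^2 mod 23 = 21^2 = 4
  bit 2 = 0: r = r^2 mod 23 = 4^2 = 16
  bit 3 = 1: r = r^2 * 21 mod 23 = 16^2 * 21 = 3*21 = 17
  bit 4 = 0: r = r^2 mod 23 = 17^2 = 13
  -> B = 13
s = B^a = 13^4 mod 23  (bits of 4 = 100)
  bit 0 = 1: r = r^2 * 13 mod 23 = 1^2 * 13 = 1*13 = 13
  bit 1 = 0: r = r^2 mod 23 = 13^2 = 8
  bit 2 = 0: r = r^2 mod 23 = 8^2 = 18
  -> s = B^a = 18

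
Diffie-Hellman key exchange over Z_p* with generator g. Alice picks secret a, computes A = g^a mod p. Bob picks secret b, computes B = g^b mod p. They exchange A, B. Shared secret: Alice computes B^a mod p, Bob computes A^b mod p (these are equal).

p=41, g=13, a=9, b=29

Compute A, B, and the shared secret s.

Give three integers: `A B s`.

A = 13^9 mod 41  (bits of 9 = 1001)
  bit 0 = 1: r = r^2 * 13 mod 41 = 1^2 * 13 = 1*13 = 13
  bit 1 = 0: r = r^2 mod 41 = 13^2 = 5
  bit 2 = 0: r = r^2 mod 41 = 5^2 = 25
  bit 3 = 1: r = r^2 * 13 mod 41 = 25^2 * 13 = 10*13 = 7
  -> A = 7
B = 13^29 mod 41  (bits of 29 = 11101)
  bit 0 = 1: r = r^2 * 13 mod 41 = 1^2 * 13 = 1*13 = 13
  bit 1 = 1: r = r^2 * 13 mod 41 = 13^2 * 13 = 5*13 = 24
  bit 2 = 1: r = r^2 * 13 mod 41 = 24^2 * 13 = 2*13 = 26
  bit 3 = 0: r = r^2 mod 41 = 26^2 = 20
  bit 4 = 1: r = r^2 * 13 mod 41 = 20^2 * 13 = 31*13 = 34
  -> B = 34
s = B^a = 34^9 mod 41  (bits of 9 = 1001)
  bit 0 = 1: r = r^2 * 34 mod 41 = 1^2 * 34 = 1*34 = 34
  bit 1 = 0: r = r^2 mod 41 = 34^2 = 8
  bit 2 = 0: r = r^2 mod 41 = 8^2 = 23
  bit 3 = 1: r = r^2 * 34 mod 41 = 23^2 * 34 = 37*34 = 28
  -> s = B^a = 28

Answer: 7 34 28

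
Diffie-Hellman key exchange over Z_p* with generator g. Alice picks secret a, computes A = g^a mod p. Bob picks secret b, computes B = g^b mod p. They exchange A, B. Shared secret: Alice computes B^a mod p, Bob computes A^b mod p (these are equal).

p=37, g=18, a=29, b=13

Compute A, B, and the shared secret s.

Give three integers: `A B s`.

A = 18^29 mod 37  (bits of 29 = 11101)
  bit 0 = 1: r = r^2 * 18 mod 37 = 1^2 * 18 = 1*18 = 18
  bit 1 = 1: r = r^2 * 18 mod 37 = 18^2 * 18 = 28*18 = 23
  bit 2 = 1: r = r^2 * 18 mod 37 = 23^2 * 18 = 11*18 = 13
  bit 3 = 0: r = r^2 mod 37 = 13^2 = 21
  bit 4 = 1: r = r^2 * 18 mod 37 = 21^2 * 18 = 34*18 = 20
  -> A = 20
B = 18^13 mod 37  (bits of 13 = 1101)
  bit 0 = 1: r = r^2 * 18 mod 37 = 1^2 * 18 = 1*18 = 18
  bit 1 = 1: r = r^2 * 18 mod 37 = 18^2 * 18 = 28*18 = 23
  bit 2 = 0: r = r^2 mod 37 = 23^2 = 11
  bit 3 = 1: r = r^2 * 18 mod 37 = 11^2 * 18 = 10*18 = 32
  -> B = 32
s = B^a = 32^29 mod 37  (bits of 29 = 11101)
  bit 0 = 1: r = r^2 * 32 mod 37 = 1^2 * 32 = 1*32 = 32
  bit 1 = 1: r = r^2 * 32 mod 37 = 32^2 * 32 = 25*32 = 23
  bit 2 = 1: r = r^2 * 32 mod 37 = 23^2 * 32 = 11*32 = 19
  bit 3 = 0: r = r^2 mod 37 = 19^2 = 28
  bit 4 = 1: r = r^2 * 32 mod 37 = 28^2 * 32 = 7*32 = 2
  -> s = B^a = 2

Answer: 20 32 2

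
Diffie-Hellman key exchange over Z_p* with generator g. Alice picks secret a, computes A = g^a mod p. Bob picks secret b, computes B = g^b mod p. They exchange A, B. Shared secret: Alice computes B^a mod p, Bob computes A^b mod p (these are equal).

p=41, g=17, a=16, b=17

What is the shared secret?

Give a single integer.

A = 17^16 mod 41  (bits of 16 = 10000)
  bit 0 = 1: r = r^2 * 17 mod 41 = 1^2 * 17 = 1*17 = 17
  bit 1 = 0: r = r^2 mod 41 = 17^2 = 2
  bit 2 = 0: r = r^2 mod 41 = 2^2 = 4
  bit 3 = 0: r = r^2 mod 41 = 4^2 = 16
  bit 4 = 0: r = r^2 mod 41 = 16^2 = 10
  -> A = 10
B = 17^17 mod 41  (bits of 17 = 10001)
  bit 0 = 1: r = r^2 * 17 mod 41 = 1^2 * 17 = 1*17 = 17
  bit 1 = 0: r = r^2 mod 41 = 17^2 = 2
  bit 2 = 0: r = r^2 mod 41 = 2^2 = 4
  bit 3 = 0: r = r^2 mod 41 = 4^2 = 16
  bit 4 = 1: r = r^2 * 17 mod 41 = 16^2 * 17 = 10*17 = 6
  -> B = 6
s = B^a = 6^16 mod 41  (bits of 16 = 10000)
  bit 0 = 1: r = r^2 * 6 mod 41 = 1^2 * 6 = 1*6 = 6
  bit 1 = 0: r = r^2 mod 41 = 6^2 = 36
  bit 2 = 0: r = r^2 mod 41 = 36^2 = 25
  bit 3 = 0: r = r^2 mod 41 = 25^2 = 10
  bit 4 = 0: r = r^2 mod 41 = 10^2 = 18
  -> s = B^a = 18

Answer: 18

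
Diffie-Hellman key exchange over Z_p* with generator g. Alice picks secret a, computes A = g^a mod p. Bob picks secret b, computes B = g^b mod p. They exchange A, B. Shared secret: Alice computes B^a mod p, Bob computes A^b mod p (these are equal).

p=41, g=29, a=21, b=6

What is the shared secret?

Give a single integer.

A = 29^21 mod 41  (bits of 21 = 10101)
  bit 0 = 1: r = r^2 * 29 mod 41 = 1^2 * 29 = 1*29 = 29
  bit 1 = 0: r = r^2 mod 41 = 29^2 = 21
  bit 2 = 1: r = r^2 * 29 mod 41 = 21^2 * 29 = 31*29 = 38
  bit 3 = 0: r = r^2 mod 41 = 38^2 = 9
  bit 4 = 1: r = r^2 * 29 mod 41 = 9^2 * 29 = 40*29 = 12
  -> A = 12
B = 29^6 mod 41  (bits of 6 = 110)
  bit 0 = 1: r = r^2 * 29 mod 41 = 1^2 * 29 = 1*29 = 29
  bit 1 = 1: r = r^2 * 29 mod 41 = 29^2 * 29 = 21*29 = 35
  bit 2 = 0: r = r^2 mod 41 = 35^2 = 36
  -> B = 36
s = B^a = 36^21 mod 41  (bits of 21 = 10101)
  bit 0 = 1: r = r^2 * 36 mod 41 = 1^2 * 36 = 1*36 = 36
  bit 1 = 0: r = r^2 mod 41 = 36^2 = 25
  bit 2 = 1: r = r^2 * 36 mod 41 = 25^2 * 36 = 10*36 = 32
  bit 3 = 0: r = r^2 mod 41 = 32^2 = 40
  bit 4 = 1: r = r^2 * 36 mod 41 = 40^2 * 36 = 1*36 = 36
  -> s = B^a = 36

Answer: 36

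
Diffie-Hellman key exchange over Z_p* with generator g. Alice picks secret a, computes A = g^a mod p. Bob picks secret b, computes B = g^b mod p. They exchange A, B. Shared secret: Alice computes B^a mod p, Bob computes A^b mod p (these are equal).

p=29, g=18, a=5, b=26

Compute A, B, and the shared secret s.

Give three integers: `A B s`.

A = 18^5 mod 29  (bits of 5 = 101)
  bit 0 = 1: r = r^2 * 18 mod 29 = 1^2 * 18 = 1*18 = 18
  bit 1 = 0: r = r^2 mod 29 = 18^2 = 5
  bit 2 = 1: r = r^2 * 18 mod 29 = 5^2 * 18 = 25*18 = 15
  -> A = 15
B = 18^26 mod 29  (bits of 26 = 11010)
  bit 0 = 1: r = r^2 * 18 mod 29 = 1^2 * 18 = 1*18 = 18
  bit 1 = 1: r = r^2 * 18 mod 29 = 18^2 * 18 = 5*18 = 3
  bit 2 = 0: r = r^2 mod 29 = 3^2 = 9
  bit 3 = 1: r = r^2 * 18 mod 29 = 9^2 * 18 = 23*18 = 8
  bit 4 = 0: r = r^2 mod 29 = 8^2 = 6
  -> B = 6
s = B^a = 6^5 mod 29  (bits of 5 = 101)
  bit 0 = 1: r = r^2 * 6 mod 29 = 1^2 * 6 = 1*6 = 6
  bit 1 = 0: r = r^2 mod 29 = 6^2 = 7
  bit 2 = 1: r = r^2 * 6 mod 29 = 7^2 * 6 = 20*6 = 4
  -> s = B^a = 4

Answer: 15 6 4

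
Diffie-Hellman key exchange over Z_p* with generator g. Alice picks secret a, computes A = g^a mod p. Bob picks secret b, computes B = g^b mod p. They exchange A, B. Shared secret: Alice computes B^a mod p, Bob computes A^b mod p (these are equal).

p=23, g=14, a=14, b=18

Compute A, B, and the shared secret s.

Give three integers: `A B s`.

A = 14^14 mod 23  (bits of 14 = 1110)
  bit 0 = 1: r = r^2 * 14 mod 23 = 1^2 * 14 = 1*14 = 14
  bit 1 = 1: r = r^2 * 14 mod 23 = 14^2 * 14 = 12*14 = 7
  bit 2 = 1: r = r^2 * 14 mod 23 = 7^2 * 14 = 3*14 = 19
  bit 3 = 0: r = r^2 mod 23 = 19^2 = 16
  -> A = 16
B = 14^18 mod 23  (bits of 18 = 10010)
  bit 0 = 1: r = r^2 * 14 mod 23 = 1^2 * 14 = 1*14 = 14
  bit 1 = 0: r = r^2 mod 23 = 14^2 = 12
  bit 2 = 0: r = r^2 mod 23 = 12^2 = 6
  bit 3 = 1: r = r^2 * 14 mod 23 = 6^2 * 14 = 13*14 = 21
  bit 4 = 0: r = r^2 mod 23 = 21^2 = 4
  -> B = 4
s = B^a = 4^14 mod 23  (bits of 14 = 1110)
  bit 0 = 1: r = r^2 * 4 mod 23 = 1^2 * 4 = 1*4 = 4
  bit 1 = 1: r = r^2 * 4 mod 23 = 4^2 * 4 = 16*4 = 18
  bit 2 = 1: r = r^2 * 4 mod 23 = 18^2 * 4 = 2*4 = 8
  bit 3 = 0: r = r^2 mod 23 = 8^2 = 18
  -> s = B^a = 18

Answer: 16 4 18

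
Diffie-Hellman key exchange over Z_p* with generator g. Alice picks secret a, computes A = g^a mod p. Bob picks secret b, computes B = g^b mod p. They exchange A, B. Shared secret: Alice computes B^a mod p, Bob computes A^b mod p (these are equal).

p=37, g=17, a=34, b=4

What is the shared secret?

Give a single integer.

Answer: 9

Derivation:
A = 17^34 mod 37  (bits of 34 = 100010)
  bit 0 = 1: r = r^2 * 17 mod 37 = 1^2 * 17 = 1*17 = 17
  bit 1 = 0: r = r^2 mod 37 = 17^2 = 30
  bit 2 = 0: r = r^2 mod 37 = 30^2 = 12
  bit 3 = 0: r = r^2 mod 37 = 12^2 = 33
  bit 4 = 1: r = r^2 * 17 mod 37 = 33^2 * 17 = 16*17 = 13
  bit 5 = 0: r = r^2 mod 37 = 13^2 = 21
  -> A = 21
B = 17^4 mod 37  (bits of 4 = 100)
  bit 0 = 1: r = r^2 * 17 mod 37 = 1^2 * 17 = 1*17 = 17
  bit 1 = 0: r = r^2 mod 37 = 17^2 = 30
  bit 2 = 0: r = r^2 mod 37 = 30^2 = 12
  -> B = 12
s = B^a = 12^34 mod 37  (bits of 34 = 100010)
  bit 0 = 1: r = r^2 * 12 mod 37 = 1^2 * 12 = 1*12 = 12
  bit 1 = 0: r = r^2 mod 37 = 12^2 = 33
  bit 2 = 0: r = r^2 mod 37 = 33^2 = 16
  bit 3 = 0: r = r^2 mod 37 = 16^2 = 34
  bit 4 = 1: r = r^2 * 12 mod 37 = 34^2 * 12 = 9*12 = 34
  bit 5 = 0: r = r^2 mod 37 = 34^2 = 9
  -> s = B^a = 9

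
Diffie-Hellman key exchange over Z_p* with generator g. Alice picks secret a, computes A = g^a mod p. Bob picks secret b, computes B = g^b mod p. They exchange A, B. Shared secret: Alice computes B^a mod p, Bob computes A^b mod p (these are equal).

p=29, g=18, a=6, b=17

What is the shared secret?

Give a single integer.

Answer: 4

Derivation:
A = 18^6 mod 29  (bits of 6 = 110)
  bit 0 = 1: r = r^2 * 18 mod 29 = 1^2 * 18 = 1*18 = 18
  bit 1 = 1: r = r^2 * 18 mod 29 = 18^2 * 18 = 5*18 = 3
  bit 2 = 0: r = r^2 mod 29 = 3^2 = 9
  -> A = 9
B = 18^17 mod 29  (bits of 17 = 10001)
  bit 0 = 1: r = r^2 * 18 mod 29 = 1^2 * 18 = 1*18 = 18
  bit 1 = 0: r = r^2 mod 29 = 18^2 = 5
  bit 2 = 0: r = r^2 mod 29 = 5^2 = 25
  bit 3 = 0: r = r^2 mod 29 = 25^2 = 16
  bit 4 = 1: r = r^2 * 18 mod 29 = 16^2 * 18 = 24*18 = 26
  -> B = 26
s = B^a = 26^6 mod 29  (bits of 6 = 110)
  bit 0 = 1: r = r^2 * 26 mod 29 = 1^2 * 26 = 1*26 = 26
  bit 1 = 1: r = r^2 * 26 mod 29 = 26^2 * 26 = 9*26 = 2
  bit 2 = 0: r = r^2 mod 29 = 2^2 = 4
  -> s = B^a = 4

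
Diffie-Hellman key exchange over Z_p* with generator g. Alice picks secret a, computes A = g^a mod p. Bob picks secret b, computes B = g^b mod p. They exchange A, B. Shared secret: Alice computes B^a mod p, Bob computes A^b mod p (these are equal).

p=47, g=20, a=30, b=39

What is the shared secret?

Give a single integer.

A = 20^30 mod 47  (bits of 30 = 11110)
  bit 0 = 1: r = r^2 * 20 mod 47 = 1^2 * 20 = 1*20 = 20
  bit 1 = 1: r = r^2 * 20 mod 47 = 20^2 * 20 = 24*20 = 10
  bit 2 = 1: r = r^2 * 20 mod 47 = 10^2 * 20 = 6*20 = 26
  bit 3 = 1: r = r^2 * 20 mod 47 = 26^2 * 20 = 18*20 = 31
  bit 4 = 0: r = r^2 mod 47 = 31^2 = 21
  -> A = 21
B = 20^39 mod 47  (bits of 39 = 100111)
  bit 0 = 1: r = r^2 * 20 mod 47 = 1^2 * 20 = 1*20 = 20
  bit 1 = 0: r = r^2 mod 47 = 20^2 = 24
  bit 2 = 0: r = r^2 mod 47 = 24^2 = 12
  bit 3 = 1: r = r^2 * 20 mod 47 = 12^2 * 20 = 3*20 = 13
  bit 4 = 1: r = r^2 * 20 mod 47 = 13^2 * 20 = 28*20 = 43
  bit 5 = 1: r = r^2 * 20 mod 47 = 43^2 * 20 = 16*20 = 38
  -> B = 38
s = B^a = 38^30 mod 47  (bits of 30 = 11110)
  bit 0 = 1: r = r^2 * 38 mod 47 = 1^2 * 38 = 1*38 = 38
  bit 1 = 1: r = r^2 * 38 mod 47 = 38^2 * 38 = 34*38 = 23
  bit 2 = 1: r = r^2 * 38 mod 47 = 23^2 * 38 = 12*38 = 33
  bit 3 = 1: r = r^2 * 38 mod 47 = 33^2 * 38 = 8*38 = 22
  bit 4 = 0: r = r^2 mod 47 = 22^2 = 14
  -> s = B^a = 14

Answer: 14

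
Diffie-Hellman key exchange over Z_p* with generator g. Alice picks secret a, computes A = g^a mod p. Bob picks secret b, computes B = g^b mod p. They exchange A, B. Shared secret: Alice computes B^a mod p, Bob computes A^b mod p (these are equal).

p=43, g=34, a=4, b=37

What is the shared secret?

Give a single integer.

Answer: 9

Derivation:
A = 34^4 mod 43  (bits of 4 = 100)
  bit 0 = 1: r = r^2 * 34 mod 43 = 1^2 * 34 = 1*34 = 34
  bit 1 = 0: r = r^2 mod 43 = 34^2 = 38
  bit 2 = 0: r = r^2 mod 43 = 38^2 = 25
  -> A = 25
B = 34^37 mod 43  (bits of 37 = 100101)
  bit 0 = 1: r = r^2 * 34 mod 43 = 1^2 * 34 = 1*34 = 34
  bit 1 = 0: r = r^2 mod 43 = 34^2 = 38
  bit 2 = 0: r = r^2 mod 43 = 38^2 = 25
  bit 3 = 1: r = r^2 * 34 mod 43 = 25^2 * 34 = 23*34 = 8
  bit 4 = 0: r = r^2 mod 43 = 8^2 = 21
  bit 5 = 1: r = r^2 * 34 mod 43 = 21^2 * 34 = 11*34 = 30
  -> B = 30
s = B^a = 30^4 mod 43  (bits of 4 = 100)
  bit 0 = 1: r = r^2 * 30 mod 43 = 1^2 * 30 = 1*30 = 30
  bit 1 = 0: r = r^2 mod 43 = 30^2 = 40
  bit 2 = 0: r = r^2 mod 43 = 40^2 = 9
  -> s = B^a = 9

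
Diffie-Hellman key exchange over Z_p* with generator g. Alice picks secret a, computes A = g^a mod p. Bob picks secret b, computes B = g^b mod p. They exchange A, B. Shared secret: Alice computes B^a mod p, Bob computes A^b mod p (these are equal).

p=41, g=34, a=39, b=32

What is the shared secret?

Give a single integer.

A = 34^39 mod 41  (bits of 39 = 100111)
  bit 0 = 1: r = r^2 * 34 mod 41 = 1^2 * 34 = 1*34 = 34
  bit 1 = 0: r = r^2 mod 41 = 34^2 = 8
  bit 2 = 0: r = r^2 mod 41 = 8^2 = 23
  bit 3 = 1: r = r^2 * 34 mod 41 = 23^2 * 34 = 37*34 = 28
  bit 4 = 1: r = r^2 * 34 mod 41 = 28^2 * 34 = 5*34 = 6
  bit 5 = 1: r = r^2 * 34 mod 41 = 6^2 * 34 = 36*34 = 35
  -> A = 35
B = 34^32 mod 41  (bits of 32 = 100000)
  bit 0 = 1: r = r^2 * 34 mod 41 = 1^2 * 34 = 1*34 = 34
  bit 1 = 0: r = r^2 mod 41 = 34^2 = 8
  bit 2 = 0: r = r^2 mod 41 = 8^2 = 23
  bit 3 = 0: r = r^2 mod 41 = 23^2 = 37
  bit 4 = 0: r = r^2 mod 41 = 37^2 = 16
  bit 5 = 0: r = r^2 mod 41 = 16^2 = 10
  -> B = 10
s = B^a = 10^39 mod 41  (bits of 39 = 100111)
  bit 0 = 1: r = r^2 * 10 mod 41 = 1^2 * 10 = 1*10 = 10
  bit 1 = 0: r = r^2 mod 41 = 10^2 = 18
  bit 2 = 0: r = r^2 mod 41 = 18^2 = 37
  bit 3 = 1: r = r^2 * 10 mod 41 = 37^2 * 10 = 16*10 = 37
  bit 4 = 1: r = r^2 * 10 mod 41 = 37^2 * 10 = 16*10 = 37
  bit 5 = 1: r = r^2 * 10 mod 41 = 37^2 * 10 = 16*10 = 37
  -> s = B^a = 37

Answer: 37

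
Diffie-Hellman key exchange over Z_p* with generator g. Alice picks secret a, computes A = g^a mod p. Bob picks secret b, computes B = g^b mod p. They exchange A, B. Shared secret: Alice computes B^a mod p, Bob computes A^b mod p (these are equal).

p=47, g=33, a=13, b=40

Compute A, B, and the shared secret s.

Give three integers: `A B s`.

Answer: 26 28 12

Derivation:
A = 33^13 mod 47  (bits of 13 = 1101)
  bit 0 = 1: r = r^2 * 33 mod 47 = 1^2 * 33 = 1*33 = 33
  bit 1 = 1: r = r^2 * 33 mod 47 = 33^2 * 33 = 8*33 = 29
  bit 2 = 0: r = r^2 mod 47 = 29^2 = 42
  bit 3 = 1: r = r^2 * 33 mod 47 = 42^2 * 33 = 25*33 = 26
  -> A = 26
B = 33^40 mod 47  (bits of 40 = 101000)
  bit 0 = 1: r = r^2 * 33 mod 47 = 1^2 * 33 = 1*33 = 33
  bit 1 = 0: r = r^2 mod 47 = 33^2 = 8
  bit 2 = 1: r = r^2 * 33 mod 47 = 8^2 * 33 = 17*33 = 44
  bit 3 = 0: r = r^2 mod 47 = 44^2 = 9
  bit 4 = 0: r = r^2 mod 47 = 9^2 = 34
  bit 5 = 0: r = r^2 mod 47 = 34^2 = 28
  -> B = 28
s = B^a = 28^13 mod 47  (bits of 13 = 1101)
  bit 0 = 1: r = r^2 * 28 mod 47 = 1^2 * 28 = 1*28 = 28
  bit 1 = 1: r = r^2 * 28 mod 47 = 28^2 * 28 = 32*28 = 3
  bit 2 = 0: r = r^2 mod 47 = 3^2 = 9
  bit 3 = 1: r = r^2 * 28 mod 47 = 9^2 * 28 = 34*28 = 12
  -> s = B^a = 12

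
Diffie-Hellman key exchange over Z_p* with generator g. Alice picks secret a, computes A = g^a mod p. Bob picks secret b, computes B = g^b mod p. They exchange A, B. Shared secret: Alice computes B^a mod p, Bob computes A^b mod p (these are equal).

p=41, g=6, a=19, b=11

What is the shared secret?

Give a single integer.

Answer: 19

Derivation:
A = 6^19 mod 41  (bits of 19 = 10011)
  bit 0 = 1: r = r^2 * 6 mod 41 = 1^2 * 6 = 1*6 = 6
  bit 1 = 0: r = r^2 mod 41 = 6^2 = 36
  bit 2 = 0: r = r^2 mod 41 = 36^2 = 25
  bit 3 = 1: r = r^2 * 6 mod 41 = 25^2 * 6 = 10*6 = 19
  bit 4 = 1: r = r^2 * 6 mod 41 = 19^2 * 6 = 33*6 = 34
  -> A = 34
B = 6^11 mod 41  (bits of 11 = 1011)
  bit 0 = 1: r = r^2 * 6 mod 41 = 1^2 * 6 = 1*6 = 6
  bit 1 = 0: r = r^2 mod 41 = 6^2 = 36
  bit 2 = 1: r = r^2 * 6 mod 41 = 36^2 * 6 = 25*6 = 27
  bit 3 = 1: r = r^2 * 6 mod 41 = 27^2 * 6 = 32*6 = 28
  -> B = 28
s = B^a = 28^19 mod 41  (bits of 19 = 10011)
  bit 0 = 1: r = r^2 * 28 mod 41 = 1^2 * 28 = 1*28 = 28
  bit 1 = 0: r = r^2 mod 41 = 28^2 = 5
  bit 2 = 0: r = r^2 mod 41 = 5^2 = 25
  bit 3 = 1: r = r^2 * 28 mod 41 = 25^2 * 28 = 10*28 = 34
  bit 4 = 1: r = r^2 * 28 mod 41 = 34^2 * 28 = 8*28 = 19
  -> s = B^a = 19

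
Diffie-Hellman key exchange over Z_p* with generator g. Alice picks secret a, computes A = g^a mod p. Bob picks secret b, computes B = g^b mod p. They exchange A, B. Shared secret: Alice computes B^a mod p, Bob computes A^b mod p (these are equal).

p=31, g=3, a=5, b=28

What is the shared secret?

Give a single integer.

A = 3^5 mod 31  (bits of 5 = 101)
  bit 0 = 1: r = r^2 * 3 mod 31 = 1^2 * 3 = 1*3 = 3
  bit 1 = 0: r = r^2 mod 31 = 3^2 = 9
  bit 2 = 1: r = r^2 * 3 mod 31 = 9^2 * 3 = 19*3 = 26
  -> A = 26
B = 3^28 mod 31  (bits of 28 = 11100)
  bit 0 = 1: r = r^2 * 3 mod 31 = 1^2 * 3 = 1*3 = 3
  bit 1 = 1: r = r^2 * 3 mod 31 = 3^2 * 3 = 9*3 = 27
  bit 2 = 1: r = r^2 * 3 mod 31 = 27^2 * 3 = 16*3 = 17
  bit 3 = 0: r = r^2 mod 31 = 17^2 = 10
  bit 4 = 0: r = r^2 mod 31 = 10^2 = 7
  -> B = 7
s = B^a = 7^5 mod 31  (bits of 5 = 101)
  bit 0 = 1: r = r^2 * 7 mod 31 = 1^2 * 7 = 1*7 = 7
  bit 1 = 0: r = r^2 mod 31 = 7^2 = 18
  bit 2 = 1: r = r^2 * 7 mod 31 = 18^2 * 7 = 14*7 = 5
  -> s = B^a = 5

Answer: 5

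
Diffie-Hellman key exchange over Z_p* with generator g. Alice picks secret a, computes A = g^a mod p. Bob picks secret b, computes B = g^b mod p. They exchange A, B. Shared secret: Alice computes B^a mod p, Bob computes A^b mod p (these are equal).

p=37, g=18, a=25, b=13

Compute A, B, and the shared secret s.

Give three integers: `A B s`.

Answer: 24 32 18

Derivation:
A = 18^25 mod 37  (bits of 25 = 11001)
  bit 0 = 1: r = r^2 * 18 mod 37 = 1^2 * 18 = 1*18 = 18
  bit 1 = 1: r = r^2 * 18 mod 37 = 18^2 * 18 = 28*18 = 23
  bit 2 = 0: r = r^2 mod 37 = 23^2 = 11
  bit 3 = 0: r = r^2 mod 37 = 11^2 = 10
  bit 4 = 1: r = r^2 * 18 mod 37 = 10^2 * 18 = 26*18 = 24
  -> A = 24
B = 18^13 mod 37  (bits of 13 = 1101)
  bit 0 = 1: r = r^2 * 18 mod 37 = 1^2 * 18 = 1*18 = 18
  bit 1 = 1: r = r^2 * 18 mod 37 = 18^2 * 18 = 28*18 = 23
  bit 2 = 0: r = r^2 mod 37 = 23^2 = 11
  bit 3 = 1: r = r^2 * 18 mod 37 = 11^2 * 18 = 10*18 = 32
  -> B = 32
s = B^a = 32^25 mod 37  (bits of 25 = 11001)
  bit 0 = 1: r = r^2 * 32 mod 37 = 1^2 * 32 = 1*32 = 32
  bit 1 = 1: r = r^2 * 32 mod 37 = 32^2 * 32 = 25*32 = 23
  bit 2 = 0: r = r^2 mod 37 = 23^2 = 11
  bit 3 = 0: r = r^2 mod 37 = 11^2 = 10
  bit 4 = 1: r = r^2 * 32 mod 37 = 10^2 * 32 = 26*32 = 18
  -> s = B^a = 18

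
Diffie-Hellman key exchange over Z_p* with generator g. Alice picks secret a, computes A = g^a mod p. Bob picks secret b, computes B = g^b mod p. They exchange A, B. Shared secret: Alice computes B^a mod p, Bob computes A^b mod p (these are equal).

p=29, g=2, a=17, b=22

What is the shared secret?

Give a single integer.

Answer: 9

Derivation:
A = 2^17 mod 29  (bits of 17 = 10001)
  bit 0 = 1: r = r^2 * 2 mod 29 = 1^2 * 2 = 1*2 = 2
  bit 1 = 0: r = r^2 mod 29 = 2^2 = 4
  bit 2 = 0: r = r^2 mod 29 = 4^2 = 16
  bit 3 = 0: r = r^2 mod 29 = 16^2 = 24
  bit 4 = 1: r = r^2 * 2 mod 29 = 24^2 * 2 = 25*2 = 21
  -> A = 21
B = 2^22 mod 29  (bits of 22 = 10110)
  bit 0 = 1: r = r^2 * 2 mod 29 = 1^2 * 2 = 1*2 = 2
  bit 1 = 0: r = r^2 mod 29 = 2^2 = 4
  bit 2 = 1: r = r^2 * 2 mod 29 = 4^2 * 2 = 16*2 = 3
  bit 3 = 1: r = r^2 * 2 mod 29 = 3^2 * 2 = 9*2 = 18
  bit 4 = 0: r = r^2 mod 29 = 18^2 = 5
  -> B = 5
s = B^a = 5^17 mod 29  (bits of 17 = 10001)
  bit 0 = 1: r = r^2 * 5 mod 29 = 1^2 * 5 = 1*5 = 5
  bit 1 = 0: r = r^2 mod 29 = 5^2 = 25
  bit 2 = 0: r = r^2 mod 29 = 25^2 = 16
  bit 3 = 0: r = r^2 mod 29 = 16^2 = 24
  bit 4 = 1: r = r^2 * 5 mod 29 = 24^2 * 5 = 25*5 = 9
  -> s = B^a = 9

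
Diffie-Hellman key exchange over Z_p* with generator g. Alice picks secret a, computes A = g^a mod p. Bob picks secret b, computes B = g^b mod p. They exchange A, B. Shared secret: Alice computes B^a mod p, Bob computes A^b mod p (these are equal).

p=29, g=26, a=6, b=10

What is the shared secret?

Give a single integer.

A = 26^6 mod 29  (bits of 6 = 110)
  bit 0 = 1: r = r^2 * 26 mod 29 = 1^2 * 26 = 1*26 = 26
  bit 1 = 1: r = r^2 * 26 mod 29 = 26^2 * 26 = 9*26 = 2
  bit 2 = 0: r = r^2 mod 29 = 2^2 = 4
  -> A = 4
B = 26^10 mod 29  (bits of 10 = 1010)
  bit 0 = 1: r = r^2 * 26 mod 29 = 1^2 * 26 = 1*26 = 26
  bit 1 = 0: r = r^2 mod 29 = 26^2 = 9
  bit 2 = 1: r = r^2 * 26 mod 29 = 9^2 * 26 = 23*26 = 18
  bit 3 = 0: r = r^2 mod 29 = 18^2 = 5
  -> B = 5
s = B^a = 5^6 mod 29  (bits of 6 = 110)
  bit 0 = 1: r = r^2 * 5 mod 29 = 1^2 * 5 = 1*5 = 5
  bit 1 = 1: r = r^2 * 5 mod 29 = 5^2 * 5 = 25*5 = 9
  bit 2 = 0: r = r^2 mod 29 = 9^2 = 23
  -> s = B^a = 23

Answer: 23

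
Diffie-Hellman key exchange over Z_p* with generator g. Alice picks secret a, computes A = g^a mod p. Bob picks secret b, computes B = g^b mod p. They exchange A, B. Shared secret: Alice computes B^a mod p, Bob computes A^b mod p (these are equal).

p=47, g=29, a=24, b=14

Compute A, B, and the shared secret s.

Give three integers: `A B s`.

Answer: 18 36 36

Derivation:
A = 29^24 mod 47  (bits of 24 = 11000)
  bit 0 = 1: r = r^2 * 29 mod 47 = 1^2 * 29 = 1*29 = 29
  bit 1 = 1: r = r^2 * 29 mod 47 = 29^2 * 29 = 42*29 = 43
  bit 2 = 0: r = r^2 mod 47 = 43^2 = 16
  bit 3 = 0: r = r^2 mod 47 = 16^2 = 21
  bit 4 = 0: r = r^2 mod 47 = 21^2 = 18
  -> A = 18
B = 29^14 mod 47  (bits of 14 = 1110)
  bit 0 = 1: r = r^2 * 29 mod 47 = 1^2 * 29 = 1*29 = 29
  bit 1 = 1: r = r^2 * 29 mod 47 = 29^2 * 29 = 42*29 = 43
  bit 2 = 1: r = r^2 * 29 mod 47 = 43^2 * 29 = 16*29 = 41
  bit 3 = 0: r = r^2 mod 47 = 41^2 = 36
  -> B = 36
s = B^a = 36^24 mod 47  (bits of 24 = 11000)
  bit 0 = 1: r = r^2 * 36 mod 47 = 1^2 * 36 = 1*36 = 36
  bit 1 = 1: r = r^2 * 36 mod 47 = 36^2 * 36 = 27*36 = 32
  bit 2 = 0: r = r^2 mod 47 = 32^2 = 37
  bit 3 = 0: r = r^2 mod 47 = 37^2 = 6
  bit 4 = 0: r = r^2 mod 47 = 6^2 = 36
  -> s = B^a = 36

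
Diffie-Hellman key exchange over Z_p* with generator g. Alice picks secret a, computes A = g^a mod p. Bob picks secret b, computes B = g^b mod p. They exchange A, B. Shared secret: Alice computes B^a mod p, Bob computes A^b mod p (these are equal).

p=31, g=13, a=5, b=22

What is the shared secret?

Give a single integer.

Answer: 25

Derivation:
A = 13^5 mod 31  (bits of 5 = 101)
  bit 0 = 1: r = r^2 * 13 mod 31 = 1^2 * 13 = 1*13 = 13
  bit 1 = 0: r = r^2 mod 31 = 13^2 = 14
  bit 2 = 1: r = r^2 * 13 mod 31 = 14^2 * 13 = 10*13 = 6
  -> A = 6
B = 13^22 mod 31  (bits of 22 = 10110)
  bit 0 = 1: r = r^2 * 13 mod 31 = 1^2 * 13 = 1*13 = 13
  bit 1 = 0: r = r^2 mod 31 = 13^2 = 14
  bit 2 = 1: r = r^2 * 13 mod 31 = 14^2 * 13 = 10*13 = 6
  bit 3 = 1: r = r^2 * 13 mod 31 = 6^2 * 13 = 5*13 = 3
  bit 4 = 0: r = r^2 mod 31 = 3^2 = 9
  -> B = 9
s = B^a = 9^5 mod 31  (bits of 5 = 101)
  bit 0 = 1: r = r^2 * 9 mod 31 = 1^2 * 9 = 1*9 = 9
  bit 1 = 0: r = r^2 mod 31 = 9^2 = 19
  bit 2 = 1: r = r^2 * 9 mod 31 = 19^2 * 9 = 20*9 = 25
  -> s = B^a = 25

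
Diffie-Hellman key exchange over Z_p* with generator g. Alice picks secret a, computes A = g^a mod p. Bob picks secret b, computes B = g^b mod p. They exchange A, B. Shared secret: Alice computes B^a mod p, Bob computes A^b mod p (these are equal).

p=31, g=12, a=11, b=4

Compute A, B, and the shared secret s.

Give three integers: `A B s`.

A = 12^11 mod 31  (bits of 11 = 1011)
  bit 0 = 1: r = r^2 * 12 mod 31 = 1^2 * 12 = 1*12 = 12
  bit 1 = 0: r = r^2 mod 31 = 12^2 = 20
  bit 2 = 1: r = r^2 * 12 mod 31 = 20^2 * 12 = 28*12 = 26
  bit 3 = 1: r = r^2 * 12 mod 31 = 26^2 * 12 = 25*12 = 21
  -> A = 21
B = 12^4 mod 31  (bits of 4 = 100)
  bit 0 = 1: r = r^2 * 12 mod 31 = 1^2 * 12 = 1*12 = 12
  bit 1 = 0: r = r^2 mod 31 = 12^2 = 20
  bit 2 = 0: r = r^2 mod 31 = 20^2 = 28
  -> B = 28
s = B^a = 28^11 mod 31  (bits of 11 = 1011)
  bit 0 = 1: r = r^2 * 28 mod 31 = 1^2 * 28 = 1*28 = 28
  bit 1 = 0: r = r^2 mod 31 = 28^2 = 9
  bit 2 = 1: r = r^2 * 28 mod 31 = 9^2 * 28 = 19*28 = 5
  bit 3 = 1: r = r^2 * 28 mod 31 = 5^2 * 28 = 25*28 = 18
  -> s = B^a = 18

Answer: 21 28 18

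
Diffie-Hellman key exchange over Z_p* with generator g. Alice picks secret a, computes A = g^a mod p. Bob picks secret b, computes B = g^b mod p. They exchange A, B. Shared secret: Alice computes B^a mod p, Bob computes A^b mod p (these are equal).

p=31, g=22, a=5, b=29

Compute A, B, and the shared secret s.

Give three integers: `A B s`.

A = 22^5 mod 31  (bits of 5 = 101)
  bit 0 = 1: r = r^2 * 22 mod 31 = 1^2 * 22 = 1*22 = 22
  bit 1 = 0: r = r^2 mod 31 = 22^2 = 19
  bit 2 = 1: r = r^2 * 22 mod 31 = 19^2 * 22 = 20*22 = 6
  -> A = 6
B = 22^29 mod 31  (bits of 29 = 11101)
  bit 0 = 1: r = r^2 * 22 mod 31 = 1^2 * 22 = 1*22 = 22
  bit 1 = 1: r = r^2 * 22 mod 31 = 22^2 * 22 = 19*22 = 15
  bit 2 = 1: r = r^2 * 22 mod 31 = 15^2 * 22 = 8*22 = 21
  bit 3 = 0: r = r^2 mod 31 = 21^2 = 7
  bit 4 = 1: r = r^2 * 22 mod 31 = 7^2 * 22 = 18*22 = 24
  -> B = 24
s = B^a = 24^5 mod 31  (bits of 5 = 101)
  bit 0 = 1: r = r^2 * 24 mod 31 = 1^2 * 24 = 1*24 = 24
  bit 1 = 0: r = r^2 mod 31 = 24^2 = 18
  bit 2 = 1: r = r^2 * 24 mod 31 = 18^2 * 24 = 14*24 = 26
  -> s = B^a = 26

Answer: 6 24 26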